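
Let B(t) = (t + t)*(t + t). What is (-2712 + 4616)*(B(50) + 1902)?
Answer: 22661408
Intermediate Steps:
B(t) = 4*t**2 (B(t) = (2*t)*(2*t) = 4*t**2)
(-2712 + 4616)*(B(50) + 1902) = (-2712 + 4616)*(4*50**2 + 1902) = 1904*(4*2500 + 1902) = 1904*(10000 + 1902) = 1904*11902 = 22661408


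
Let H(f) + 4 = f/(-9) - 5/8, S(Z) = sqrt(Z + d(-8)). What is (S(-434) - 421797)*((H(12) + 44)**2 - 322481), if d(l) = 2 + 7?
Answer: 25998932556713/192 - 924577435*I*sqrt(17)/576 ≈ 1.3541e+11 - 6.6183e+6*I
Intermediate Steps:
d(l) = 9
S(Z) = sqrt(9 + Z) (S(Z) = sqrt(Z + 9) = sqrt(9 + Z))
H(f) = -37/8 - f/9 (H(f) = -4 + (f/(-9) - 5/8) = -4 + (f*(-1/9) - 5*1/8) = -4 + (-f/9 - 5/8) = -4 + (-5/8 - f/9) = -37/8 - f/9)
(S(-434) - 421797)*((H(12) + 44)**2 - 322481) = (sqrt(9 - 434) - 421797)*(((-37/8 - 1/9*12) + 44)**2 - 322481) = (sqrt(-425) - 421797)*(((-37/8 - 4/3) + 44)**2 - 322481) = (5*I*sqrt(17) - 421797)*((-143/24 + 44)**2 - 322481) = (-421797 + 5*I*sqrt(17))*((913/24)**2 - 322481) = (-421797 + 5*I*sqrt(17))*(833569/576 - 322481) = (-421797 + 5*I*sqrt(17))*(-184915487/576) = 25998932556713/192 - 924577435*I*sqrt(17)/576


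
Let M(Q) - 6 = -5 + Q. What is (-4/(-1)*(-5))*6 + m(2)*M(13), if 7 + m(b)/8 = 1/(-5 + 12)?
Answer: -888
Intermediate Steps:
M(Q) = 1 + Q (M(Q) = 6 + (-5 + Q) = 1 + Q)
m(b) = -384/7 (m(b) = -56 + 8/(-5 + 12) = -56 + 8/7 = -384/7)
(-4/(-1)*(-5))*6 + m(2)*M(13) = (-4/(-1)*(-5))*6 - 384*(1 + 13)/7 = (-4*(-1)*(-5))*6 - 384/7*14 = (4*(-5))*6 - 768 = -20*6 - 768 = -120 - 768 = -888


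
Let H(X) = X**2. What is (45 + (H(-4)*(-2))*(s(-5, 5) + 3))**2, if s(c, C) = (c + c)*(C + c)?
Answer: 2601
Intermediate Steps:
s(c, C) = 2*c*(C + c) (s(c, C) = (2*c)*(C + c) = 2*c*(C + c))
(45 + (H(-4)*(-2))*(s(-5, 5) + 3))**2 = (45 + ((-4)**2*(-2))*(2*(-5)*(5 - 5) + 3))**2 = (45 + (16*(-2))*(2*(-5)*0 + 3))**2 = (45 - 32*(0 + 3))**2 = (45 - 32*3)**2 = (45 - 96)**2 = (-51)**2 = 2601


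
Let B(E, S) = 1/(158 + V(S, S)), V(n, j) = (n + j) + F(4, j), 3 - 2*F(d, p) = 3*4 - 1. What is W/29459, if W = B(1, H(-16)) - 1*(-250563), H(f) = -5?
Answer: 36081073/4242096 ≈ 8.5055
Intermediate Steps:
F(d, p) = -4 (F(d, p) = 3/2 - (3*4 - 1)/2 = 3/2 - (12 - 1)/2 = 3/2 - 1/2*11 = 3/2 - 11/2 = -4)
V(n, j) = -4 + j + n (V(n, j) = (n + j) - 4 = (j + n) - 4 = -4 + j + n)
B(E, S) = 1/(154 + 2*S) (B(E, S) = 1/(158 + (-4 + S + S)) = 1/(158 + (-4 + 2*S)) = 1/(154 + 2*S))
W = 36081073/144 (W = 1/(2*(77 - 5)) - 1*(-250563) = (1/2)/72 + 250563 = (1/2)*(1/72) + 250563 = 1/144 + 250563 = 36081073/144 ≈ 2.5056e+5)
W/29459 = (36081073/144)/29459 = (36081073/144)*(1/29459) = 36081073/4242096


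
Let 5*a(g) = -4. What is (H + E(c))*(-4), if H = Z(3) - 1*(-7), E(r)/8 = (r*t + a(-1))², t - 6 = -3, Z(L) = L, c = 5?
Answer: -162312/25 ≈ -6492.5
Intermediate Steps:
t = 3 (t = 6 - 3 = 3)
a(g) = -⅘ (a(g) = (⅕)*(-4) = -⅘)
E(r) = 8*(-⅘ + 3*r)² (E(r) = 8*(r*3 - ⅘)² = 8*(3*r - ⅘)² = 8*(-⅘ + 3*r)²)
H = 10 (H = 3 - 1*(-7) = 3 + 7 = 10)
(H + E(c))*(-4) = (10 + 8*(-4 + 15*5)²/25)*(-4) = (10 + 8*(-4 + 75)²/25)*(-4) = (10 + (8/25)*71²)*(-4) = (10 + (8/25)*5041)*(-4) = (10 + 40328/25)*(-4) = (40578/25)*(-4) = -162312/25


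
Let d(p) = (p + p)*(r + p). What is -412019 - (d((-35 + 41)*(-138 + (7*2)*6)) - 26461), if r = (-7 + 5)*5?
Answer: -601990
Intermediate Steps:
r = -10 (r = -2*5 = -10)
d(p) = 2*p*(-10 + p) (d(p) = (p + p)*(-10 + p) = (2*p)*(-10 + p) = 2*p*(-10 + p))
-412019 - (d((-35 + 41)*(-138 + (7*2)*6)) - 26461) = -412019 - (2*((-35 + 41)*(-138 + (7*2)*6))*(-10 + (-35 + 41)*(-138 + (7*2)*6)) - 26461) = -412019 - (2*(6*(-138 + 14*6))*(-10 + 6*(-138 + 14*6)) - 26461) = -412019 - (2*(6*(-138 + 84))*(-10 + 6*(-138 + 84)) - 26461) = -412019 - (2*(6*(-54))*(-10 + 6*(-54)) - 26461) = -412019 - (2*(-324)*(-10 - 324) - 26461) = -412019 - (2*(-324)*(-334) - 26461) = -412019 - (216432 - 26461) = -412019 - 1*189971 = -412019 - 189971 = -601990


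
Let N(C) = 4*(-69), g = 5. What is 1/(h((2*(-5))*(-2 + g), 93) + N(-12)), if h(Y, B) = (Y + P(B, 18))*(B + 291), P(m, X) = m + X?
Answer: 1/30828 ≈ 3.2438e-5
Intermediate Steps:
P(m, X) = X + m
h(Y, B) = (291 + B)*(18 + B + Y) (h(Y, B) = (Y + (18 + B))*(B + 291) = (18 + B + Y)*(291 + B) = (291 + B)*(18 + B + Y))
N(C) = -276
1/(h((2*(-5))*(-2 + g), 93) + N(-12)) = 1/((5238 + 93**2 + 291*((2*(-5))*(-2 + 5)) + 309*93 + 93*((2*(-5))*(-2 + 5))) - 276) = 1/((5238 + 8649 + 291*(-10*3) + 28737 + 93*(-10*3)) - 276) = 1/((5238 + 8649 + 291*(-30) + 28737 + 93*(-30)) - 276) = 1/((5238 + 8649 - 8730 + 28737 - 2790) - 276) = 1/(31104 - 276) = 1/30828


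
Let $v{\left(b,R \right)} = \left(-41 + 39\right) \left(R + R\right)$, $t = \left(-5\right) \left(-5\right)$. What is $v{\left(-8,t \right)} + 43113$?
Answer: $43013$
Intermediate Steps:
$t = 25$
$v{\left(b,R \right)} = - 4 R$ ($v{\left(b,R \right)} = - 2 \cdot 2 R = - 4 R$)
$v{\left(-8,t \right)} + 43113 = \left(-4\right) 25 + 43113 = -100 + 43113 = 43013$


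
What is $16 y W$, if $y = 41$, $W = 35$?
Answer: $22960$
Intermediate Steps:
$16 y W = 16 \cdot 41 \cdot 35 = 656 \cdot 35 = 22960$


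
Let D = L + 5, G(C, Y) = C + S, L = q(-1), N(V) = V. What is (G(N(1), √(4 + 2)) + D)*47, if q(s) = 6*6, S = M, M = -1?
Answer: 1927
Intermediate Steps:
S = -1
q(s) = 36
L = 36
G(C, Y) = -1 + C (G(C, Y) = C - 1 = -1 + C)
D = 41 (D = 36 + 5 = 41)
(G(N(1), √(4 + 2)) + D)*47 = ((-1 + 1) + 41)*47 = (0 + 41)*47 = 41*47 = 1927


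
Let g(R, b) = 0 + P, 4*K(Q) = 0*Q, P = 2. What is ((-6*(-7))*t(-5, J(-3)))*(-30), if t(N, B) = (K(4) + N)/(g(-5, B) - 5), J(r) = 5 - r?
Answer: -2100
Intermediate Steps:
K(Q) = 0 (K(Q) = (0*Q)/4 = (¼)*0 = 0)
g(R, b) = 2 (g(R, b) = 0 + 2 = 2)
t(N, B) = -N/3 (t(N, B) = (0 + N)/(2 - 5) = N/(-3) = N*(-⅓) = -N/3)
((-6*(-7))*t(-5, J(-3)))*(-30) = ((-6*(-7))*(-⅓*(-5)))*(-30) = (42*(5/3))*(-30) = 70*(-30) = -2100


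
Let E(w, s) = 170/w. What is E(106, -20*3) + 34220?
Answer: 1813745/53 ≈ 34222.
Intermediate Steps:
E(106, -20*3) + 34220 = 170/106 + 34220 = 170*(1/106) + 34220 = 85/53 + 34220 = 1813745/53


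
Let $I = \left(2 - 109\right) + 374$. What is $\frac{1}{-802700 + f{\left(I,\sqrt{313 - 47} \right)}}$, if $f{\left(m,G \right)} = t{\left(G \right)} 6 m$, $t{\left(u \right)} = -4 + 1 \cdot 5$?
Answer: $- \frac{1}{801098} \approx -1.2483 \cdot 10^{-6}$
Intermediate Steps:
$t{\left(u \right)} = 1$ ($t{\left(u \right)} = -4 + 5 = 1$)
$I = 267$ ($I = -107 + 374 = 267$)
$f{\left(m,G \right)} = 6 m$ ($f{\left(m,G \right)} = 1 \cdot 6 m = 6 m$)
$\frac{1}{-802700 + f{\left(I,\sqrt{313 - 47} \right)}} = \frac{1}{-802700 + 6 \cdot 267} = \frac{1}{-802700 + 1602} = \frac{1}{-801098} = - \frac{1}{801098}$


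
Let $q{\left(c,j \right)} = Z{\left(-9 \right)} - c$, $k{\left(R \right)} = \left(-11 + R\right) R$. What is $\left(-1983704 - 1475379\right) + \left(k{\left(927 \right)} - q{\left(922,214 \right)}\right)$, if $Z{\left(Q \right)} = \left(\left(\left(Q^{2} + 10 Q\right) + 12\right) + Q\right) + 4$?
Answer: $-2609027$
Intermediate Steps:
$k{\left(R \right)} = R \left(-11 + R\right)$
$Z{\left(Q \right)} = 16 + Q^{2} + 11 Q$ ($Z{\left(Q \right)} = \left(\left(12 + Q^{2} + 10 Q\right) + Q\right) + 4 = \left(12 + Q^{2} + 11 Q\right) + 4 = 16 + Q^{2} + 11 Q$)
$q{\left(c,j \right)} = -2 - c$ ($q{\left(c,j \right)} = \left(16 + \left(-9\right)^{2} + 11 \left(-9\right)\right) - c = \left(16 + 81 - 99\right) - c = -2 - c$)
$\left(-1983704 - 1475379\right) + \left(k{\left(927 \right)} - q{\left(922,214 \right)}\right) = \left(-1983704 - 1475379\right) - \left(-2 - 922 - 927 \left(-11 + 927\right)\right) = -3459083 + \left(927 \cdot 916 - \left(-2 - 922\right)\right) = -3459083 + \left(849132 - -924\right) = -3459083 + \left(849132 + 924\right) = -3459083 + 850056 = -2609027$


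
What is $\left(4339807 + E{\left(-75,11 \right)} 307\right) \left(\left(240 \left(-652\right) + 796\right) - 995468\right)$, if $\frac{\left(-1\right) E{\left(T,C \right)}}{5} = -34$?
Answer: $-5055856130544$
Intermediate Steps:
$E{\left(T,C \right)} = 170$ ($E{\left(T,C \right)} = \left(-5\right) \left(-34\right) = 170$)
$\left(4339807 + E{\left(-75,11 \right)} 307\right) \left(\left(240 \left(-652\right) + 796\right) - 995468\right) = \left(4339807 + 170 \cdot 307\right) \left(\left(240 \left(-652\right) + 796\right) - 995468\right) = \left(4339807 + 52190\right) \left(\left(-156480 + 796\right) - 995468\right) = 4391997 \left(-155684 - 995468\right) = 4391997 \left(-1151152\right) = -5055856130544$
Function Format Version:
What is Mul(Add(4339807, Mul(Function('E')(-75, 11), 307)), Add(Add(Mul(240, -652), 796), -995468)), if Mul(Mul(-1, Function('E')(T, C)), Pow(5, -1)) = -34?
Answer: -5055856130544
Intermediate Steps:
Function('E')(T, C) = 170 (Function('E')(T, C) = Mul(-5, -34) = 170)
Mul(Add(4339807, Mul(Function('E')(-75, 11), 307)), Add(Add(Mul(240, -652), 796), -995468)) = Mul(Add(4339807, Mul(170, 307)), Add(Add(Mul(240, -652), 796), -995468)) = Mul(Add(4339807, 52190), Add(Add(-156480, 796), -995468)) = Mul(4391997, Add(-155684, -995468)) = Mul(4391997, -1151152) = -5055856130544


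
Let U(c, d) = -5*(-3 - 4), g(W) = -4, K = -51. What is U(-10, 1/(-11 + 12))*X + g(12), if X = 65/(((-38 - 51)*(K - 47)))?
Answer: -4659/1246 ≈ -3.7392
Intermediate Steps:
X = 65/8722 (X = 65/(((-38 - 51)*(-51 - 47))) = 65/((-89*(-98))) = 65/8722 ≈ 0.0074524)
U(c, d) = 35 (U(c, d) = -5*(-7) = 35)
U(-10, 1/(-11 + 12))*X + g(12) = 35*(65/8722) - 4 = 325/1246 - 4 = -4659/1246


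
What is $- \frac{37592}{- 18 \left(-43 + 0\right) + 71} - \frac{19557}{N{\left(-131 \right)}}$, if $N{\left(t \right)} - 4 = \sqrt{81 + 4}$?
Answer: $\frac{21169604}{19435} - \frac{6519 \sqrt{85}}{23} \approx -1523.9$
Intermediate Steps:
$N{\left(t \right)} = 4 + \sqrt{85}$ ($N{\left(t \right)} = 4 + \sqrt{81 + 4} = 4 + \sqrt{85}$)
$- \frac{37592}{- 18 \left(-43 + 0\right) + 71} - \frac{19557}{N{\left(-131 \right)}} = - \frac{37592}{- 18 \left(-43 + 0\right) + 71} - \frac{19557}{4 + \sqrt{85}} = - \frac{37592}{\left(-18\right) \left(-43\right) + 71} - \frac{19557}{4 + \sqrt{85}} = - \frac{37592}{774 + 71} - \frac{19557}{4 + \sqrt{85}} = - \frac{37592}{845} - \frac{19557}{4 + \sqrt{85}}$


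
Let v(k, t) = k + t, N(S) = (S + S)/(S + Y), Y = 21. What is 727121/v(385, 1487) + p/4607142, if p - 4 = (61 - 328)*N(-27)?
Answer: 558324201209/1437428304 ≈ 388.42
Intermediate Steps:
N(S) = 2*S/(21 + S) (N(S) = (S + S)/(S + 21) = (2*S)/(21 + S) = 2*S/(21 + S))
p = -2399 (p = 4 + (61 - 328)*(2*(-27)/(21 - 27)) = 4 - 534*(-27)/(-6) = 4 - 534*(-27)*(-1)/6 = 4 - 267*9 = 4 - 2403 = -2399)
727121/v(385, 1487) + p/4607142 = 727121/(385 + 1487) - 2399/4607142 = 727121/1872 - 2399*1/4607142 = 727121*(1/1872) - 2399/4607142 = 727121/1872 - 2399/4607142 = 558324201209/1437428304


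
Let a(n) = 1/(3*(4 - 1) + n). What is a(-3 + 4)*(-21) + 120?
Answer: 1179/10 ≈ 117.90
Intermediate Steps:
a(n) = 1/(9 + n) (a(n) = 1/(3*3 + n) = 1/(9 + n))
a(-3 + 4)*(-21) + 120 = -21/(9 + (-3 + 4)) + 120 = -21/(9 + 1) + 120 = -21/10 + 120 = 1179/10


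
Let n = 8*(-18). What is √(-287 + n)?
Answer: I*√431 ≈ 20.761*I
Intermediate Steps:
n = -144
√(-287 + n) = √(-287 - 144) = √(-431) = I*√431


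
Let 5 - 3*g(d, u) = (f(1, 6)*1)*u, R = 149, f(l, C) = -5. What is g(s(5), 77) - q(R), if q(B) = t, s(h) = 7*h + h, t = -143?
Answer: 273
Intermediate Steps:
s(h) = 8*h
g(d, u) = 5/3 + 5*u/3 (g(d, u) = 5/3 - (-5*1)*u/3 = 5/3 - (-5)*u/3 = 5/3 + 5*u/3)
q(B) = -143
g(s(5), 77) - q(R) = (5/3 + (5/3)*77) - 1*(-143) = (5/3 + 385/3) + 143 = 130 + 143 = 273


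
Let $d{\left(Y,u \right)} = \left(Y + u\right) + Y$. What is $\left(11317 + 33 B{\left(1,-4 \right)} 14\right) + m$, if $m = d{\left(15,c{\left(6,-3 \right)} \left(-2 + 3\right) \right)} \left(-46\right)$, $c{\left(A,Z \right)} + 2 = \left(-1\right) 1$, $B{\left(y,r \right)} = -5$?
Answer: $7765$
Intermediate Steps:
$c{\left(A,Z \right)} = -3$ ($c{\left(A,Z \right)} = -2 - 1 = -3$)
$d{\left(Y,u \right)} = u + 2 Y$
$m = -1242$ ($m = \left(- 3 \left(-2 + 3\right) + 2 \cdot 15\right) \left(-46\right) = \left(\left(-3\right) 1 + 30\right) \left(-46\right) = \left(-3 + 30\right) \left(-46\right) = 27 \left(-46\right) = -1242$)
$\left(11317 + 33 B{\left(1,-4 \right)} 14\right) + m = \left(11317 + 33 \left(-5\right) 14\right) - 1242 = \left(11317 - 2310\right) - 1242 = 9007 - 1242 = 7765$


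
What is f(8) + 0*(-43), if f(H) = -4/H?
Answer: -1/2 ≈ -0.50000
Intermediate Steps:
f(8) + 0*(-43) = -4/8 + 0*(-43) = -4*1/8 + 0 = -1/2 + 0 = -1/2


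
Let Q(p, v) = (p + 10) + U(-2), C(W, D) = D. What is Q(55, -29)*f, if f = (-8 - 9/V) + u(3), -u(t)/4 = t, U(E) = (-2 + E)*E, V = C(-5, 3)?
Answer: -1679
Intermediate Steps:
V = 3
U(E) = E*(-2 + E)
u(t) = -4*t
Q(p, v) = 18 + p (Q(p, v) = (p + 10) - 2*(-2 - 2) = (10 + p) - 2*(-4) = (10 + p) + 8 = 18 + p)
f = -23 (f = (-8 - 9/3) - 4*3 = (-8 - 9*⅓) - 12 = (-8 - 3) - 12 = -11 - 12 = -23)
Q(55, -29)*f = (18 + 55)*(-23) = 73*(-23) = -1679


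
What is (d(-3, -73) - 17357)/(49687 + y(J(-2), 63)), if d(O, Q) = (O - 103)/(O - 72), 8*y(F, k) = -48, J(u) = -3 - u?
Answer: -1301669/3726075 ≈ -0.34934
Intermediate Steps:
y(F, k) = -6 (y(F, k) = (1/8)*(-48) = -6)
d(O, Q) = (-103 + O)/(-72 + O)
(d(-3, -73) - 17357)/(49687 + y(J(-2), 63)) = ((-103 - 3)/(-72 - 3) - 17357)/(49687 - 6) = (-106/(-75) - 17357)/49681 = (-1/75*(-106) - 17357)*(1/49681) = (106/75 - 17357)*(1/49681) = -1301669/75*1/49681 = -1301669/3726075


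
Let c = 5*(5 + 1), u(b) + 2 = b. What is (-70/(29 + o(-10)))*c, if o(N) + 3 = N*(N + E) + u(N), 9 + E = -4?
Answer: -525/61 ≈ -8.6066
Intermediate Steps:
E = -13 (E = -9 - 4 = -13)
u(b) = -2 + b
o(N) = -5 + N + N*(-13 + N) (o(N) = -3 + (N*(N - 13) + (-2 + N)) = -3 + (N*(-13 + N) + (-2 + N)) = -3 + (-2 + N + N*(-13 + N)) = -5 + N + N*(-13 + N))
c = 30 (c = 5*6 = 30)
(-70/(29 + o(-10)))*c = (-70/(29 + (-5 + (-10)**2 - 12*(-10))))*30 = (-70/(29 + (-5 + 100 + 120)))*30 = (-70/(29 + 215))*30 = (-70/244)*30 = ((1/244)*(-70))*30 = -35/122*30 = -525/61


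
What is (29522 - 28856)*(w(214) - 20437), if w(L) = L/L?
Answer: -13610376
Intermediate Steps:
w(L) = 1
(29522 - 28856)*(w(214) - 20437) = (29522 - 28856)*(1 - 20437) = 666*(-20436) = -13610376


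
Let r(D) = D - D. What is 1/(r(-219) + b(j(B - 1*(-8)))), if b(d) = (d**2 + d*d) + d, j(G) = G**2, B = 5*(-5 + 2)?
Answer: 1/4851 ≈ 0.00020614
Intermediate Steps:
B = -15 (B = 5*(-3) = -15)
r(D) = 0
b(d) = d + 2*d**2 (b(d) = (d**2 + d**2) + d = 2*d**2 + d = d + 2*d**2)
1/(r(-219) + b(j(B - 1*(-8)))) = 1/(0 + (-15 - 1*(-8))**2*(1 + 2*(-15 - 1*(-8))**2)) = 1/(0 + (-15 + 8)**2*(1 + 2*(-15 + 8)**2)) = 1/(0 + (-7)**2*(1 + 2*(-7)**2)) = 1/(0 + 49*(1 + 2*49)) = 1/(0 + 49*(1 + 98)) = 1/(0 + 49*99) = 1/(0 + 4851) = 1/4851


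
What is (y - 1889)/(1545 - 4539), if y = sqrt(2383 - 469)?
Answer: 1889/2994 - sqrt(1914)/2994 ≈ 0.61632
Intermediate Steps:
y = sqrt(1914) ≈ 43.749
(y - 1889)/(1545 - 4539) = (sqrt(1914) - 1889)/(1545 - 4539) = (-1889 + sqrt(1914))/(-2994) = (-1889 + sqrt(1914))*(-1/2994) = 1889/2994 - sqrt(1914)/2994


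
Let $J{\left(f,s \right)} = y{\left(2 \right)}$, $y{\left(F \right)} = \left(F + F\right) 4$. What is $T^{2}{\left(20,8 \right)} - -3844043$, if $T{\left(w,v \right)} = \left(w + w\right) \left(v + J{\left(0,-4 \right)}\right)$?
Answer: $4765643$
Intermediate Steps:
$y{\left(F \right)} = 8 F$ ($y{\left(F \right)} = 2 F 4 = 8 F$)
$J{\left(f,s \right)} = 16$ ($J{\left(f,s \right)} = 8 \cdot 2 = 16$)
$T{\left(w,v \right)} = 2 w \left(16 + v\right)$ ($T{\left(w,v \right)} = \left(w + w\right) \left(v + 16\right) = 2 w \left(16 + v\right)$)
$T^{2}{\left(20,8 \right)} - -3844043 = \left(2 \cdot 20 \left(16 + 8\right)\right)^{2} - -3844043 = \left(2 \cdot 20 \cdot 24\right)^{2} + 3844043 = 960^{2} + 3844043 = 921600 + 3844043 = 4765643$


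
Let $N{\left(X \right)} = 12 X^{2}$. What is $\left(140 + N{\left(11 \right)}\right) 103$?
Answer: $163976$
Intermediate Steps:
$\left(140 + N{\left(11 \right)}\right) 103 = \left(140 + 12 \cdot 11^{2}\right) 103 = \left(140 + 12 \cdot 121\right) 103 = \left(140 + 1452\right) 103 = 1592 \cdot 103 = 163976$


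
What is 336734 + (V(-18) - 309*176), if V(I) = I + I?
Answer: 282314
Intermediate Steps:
V(I) = 2*I
336734 + (V(-18) - 309*176) = 336734 + (2*(-18) - 309*176) = 336734 + (-36 - 54384) = 336734 - 54420 = 282314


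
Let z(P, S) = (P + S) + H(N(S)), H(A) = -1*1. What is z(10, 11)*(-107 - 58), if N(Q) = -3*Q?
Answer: -3300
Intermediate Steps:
H(A) = -1
z(P, S) = -1 + P + S (z(P, S) = (P + S) - 1 = -1 + P + S)
z(10, 11)*(-107 - 58) = (-1 + 10 + 11)*(-107 - 58) = 20*(-165) = -3300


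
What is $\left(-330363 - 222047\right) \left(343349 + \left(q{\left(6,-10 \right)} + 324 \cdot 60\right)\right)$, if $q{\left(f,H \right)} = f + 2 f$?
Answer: $-200418214870$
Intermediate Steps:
$q{\left(f,H \right)} = 3 f$
$\left(-330363 - 222047\right) \left(343349 + \left(q{\left(6,-10 \right)} + 324 \cdot 60\right)\right) = \left(-330363 - 222047\right) \left(343349 + \left(3 \cdot 6 + 324 \cdot 60\right)\right) = - 552410 \left(343349 + \left(18 + 19440\right)\right) = - 552410 \left(343349 + 19458\right) = \left(-552410\right) 362807 = -200418214870$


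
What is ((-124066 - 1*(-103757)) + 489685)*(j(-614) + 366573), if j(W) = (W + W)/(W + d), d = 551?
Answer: 10840392205952/63 ≈ 1.7207e+11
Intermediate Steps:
j(W) = 2*W/(551 + W) (j(W) = (W + W)/(W + 551) = (2*W)/(551 + W) = 2*W/(551 + W))
((-124066 - 1*(-103757)) + 489685)*(j(-614) + 366573) = ((-124066 - 1*(-103757)) + 489685)*(2*(-614)/(551 - 614) + 366573) = ((-124066 + 103757) + 489685)*(2*(-614)/(-63) + 366573) = (-20309 + 489685)*(2*(-614)*(-1/63) + 366573) = 469376*(1228/63 + 366573) = 469376*(23095327/63) = 10840392205952/63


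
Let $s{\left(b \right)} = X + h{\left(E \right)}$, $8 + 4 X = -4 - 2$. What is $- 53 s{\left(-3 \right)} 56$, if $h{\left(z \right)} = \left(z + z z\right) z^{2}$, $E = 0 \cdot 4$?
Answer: $10388$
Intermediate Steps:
$E = 0$
$h{\left(z \right)} = z^{2} \left(z + z^{2}\right)$ ($h{\left(z \right)} = \left(z + z^{2}\right) z^{2} = z^{2} \left(z + z^{2}\right)$)
$X = - \frac{7}{2}$ ($X = -2 + \frac{-4 - 2}{4} = -2 + \frac{1}{4} \left(-6\right) = -2 - \frac{3}{2} = - \frac{7}{2} \approx -3.5$)
$s{\left(b \right)} = - \frac{7}{2}$ ($s{\left(b \right)} = - \frac{7}{2} + 0^{3} \left(1 + 0\right) = - \frac{7}{2} + 0 \cdot 1 = - \frac{7}{2} + 0 = - \frac{7}{2}$)
$- 53 s{\left(-3 \right)} 56 = \left(-53\right) \left(- \frac{7}{2}\right) 56 = \frac{371}{2} \cdot 56 = 10388$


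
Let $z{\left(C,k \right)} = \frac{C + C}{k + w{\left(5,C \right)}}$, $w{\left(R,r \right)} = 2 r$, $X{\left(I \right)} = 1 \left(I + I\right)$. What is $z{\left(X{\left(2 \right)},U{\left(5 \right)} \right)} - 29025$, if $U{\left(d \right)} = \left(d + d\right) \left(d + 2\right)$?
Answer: $- \frac{1131971}{39} \approx -29025.0$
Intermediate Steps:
$X{\left(I \right)} = 2 I$ ($X{\left(I \right)} = 1 \cdot 2 I = 2 I$)
$U{\left(d \right)} = 2 d \left(2 + d\right)$
$z{\left(C,k \right)} = \frac{2 C}{k + 2 C}$ ($z{\left(C,k \right)} = \frac{C + C}{k + 2 C} = \frac{2 C}{k + 2 C}$)
$z{\left(X{\left(2 \right)},U{\left(5 \right)} \right)} - 29025 = \frac{2 \cdot 2 \cdot 2}{2 \cdot 5 \left(2 + 5\right) + 2 \cdot 2 \cdot 2} - 29025 = 2 \cdot 4 \frac{1}{2 \cdot 5 \cdot 7 + 2 \cdot 4} - 29025 = 2 \cdot 4 \frac{1}{70 + 8} - 29025 = 2 \cdot 4 \cdot \frac{1}{78} - 29025 = \frac{4}{39} - 29025 = - \frac{1131971}{39}$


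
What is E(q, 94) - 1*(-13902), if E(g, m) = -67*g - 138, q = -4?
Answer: 14032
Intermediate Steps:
E(g, m) = -138 - 67*g
E(q, 94) - 1*(-13902) = (-138 - 67*(-4)) - 1*(-13902) = (-138 + 268) + 13902 = 130 + 13902 = 14032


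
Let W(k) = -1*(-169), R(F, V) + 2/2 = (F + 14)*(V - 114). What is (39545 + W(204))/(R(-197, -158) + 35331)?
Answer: 19857/42553 ≈ 0.46664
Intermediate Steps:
R(F, V) = -1 + (-114 + V)*(14 + F) (R(F, V) = -1 + (F + 14)*(V - 114) = -1 + (14 + F)*(-114 + V) = -1 + (-114 + V)*(14 + F))
W(k) = 169
(39545 + W(204))/(R(-197, -158) + 35331) = (39545 + 169)/((-1597 - 114*(-197) + 14*(-158) - 197*(-158)) + 35331) = 39714/((-1597 + 22458 - 2212 + 31126) + 35331) = 39714/(49775 + 35331) = 39714/85106 = 39714*(1/85106) = 19857/42553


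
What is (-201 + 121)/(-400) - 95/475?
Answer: 0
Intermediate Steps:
(-201 + 121)/(-400) - 95/475 = -80*(-1/400) - 95*1/475 = ⅕ - ⅕ = 0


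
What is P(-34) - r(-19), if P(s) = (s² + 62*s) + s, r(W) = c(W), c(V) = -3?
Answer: -983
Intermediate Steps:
r(W) = -3
P(s) = s² + 63*s
P(-34) - r(-19) = -34*(63 - 34) - 1*(-3) = -34*29 + 3 = -986 + 3 = -983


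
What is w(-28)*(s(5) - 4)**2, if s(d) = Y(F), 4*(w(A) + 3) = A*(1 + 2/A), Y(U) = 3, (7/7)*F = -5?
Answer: -19/2 ≈ -9.5000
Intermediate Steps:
F = -5
w(A) = -3 + A*(1 + 2/A)/4 (w(A) = -3 + (A*(1 + 2/A))/4 = -3 + A*(1 + 2/A)/4)
s(d) = 3
w(-28)*(s(5) - 4)**2 = (-5/2 + (1/4)*(-28))*(3 - 4)**2 = (-5/2 - 7)*(-1)**2 = -19/2*1 = -19/2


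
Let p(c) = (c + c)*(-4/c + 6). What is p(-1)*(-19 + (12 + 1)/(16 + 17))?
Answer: 12280/33 ≈ 372.12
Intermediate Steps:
p(c) = 2*c*(6 - 4/c) (p(c) = (2*c)*(6 - 4/c) = 2*c*(6 - 4/c))
p(-1)*(-19 + (12 + 1)/(16 + 17)) = (-8 + 12*(-1))*(-19 + (12 + 1)/(16 + 17)) = (-8 - 12)*(-19 + 13/33) = -20*(-19 + 13*(1/33)) = -20*(-19 + 13/33) = -20*(-614/33) = 12280/33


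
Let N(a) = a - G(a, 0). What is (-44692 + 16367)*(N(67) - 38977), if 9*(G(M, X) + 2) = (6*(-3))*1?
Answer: 1102012450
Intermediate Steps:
G(M, X) = -4 (G(M, X) = -2 + ((6*(-3))*1)/9 = -2 + (-18*1)/9 = -2 + (1/9)*(-18) = -2 - 2 = -4)
N(a) = 4 + a (N(a) = a - 1*(-4) = a + 4 = 4 + a)
(-44692 + 16367)*(N(67) - 38977) = (-44692 + 16367)*((4 + 67) - 38977) = -28325*(71 - 38977) = -28325*(-38906) = 1102012450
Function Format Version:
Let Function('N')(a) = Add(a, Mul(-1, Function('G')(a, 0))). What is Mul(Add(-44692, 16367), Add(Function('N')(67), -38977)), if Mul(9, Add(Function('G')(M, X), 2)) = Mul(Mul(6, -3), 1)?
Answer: 1102012450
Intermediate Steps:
Function('G')(M, X) = -4 (Function('G')(M, X) = Add(-2, Mul(Rational(1, 9), Mul(Mul(6, -3), 1))) = Add(-2, Mul(Rational(1, 9), Mul(-18, 1))) = Add(-2, Mul(Rational(1, 9), -18)) = Add(-2, -2) = -4)
Function('N')(a) = Add(4, a) (Function('N')(a) = Add(a, Mul(-1, -4)) = Add(a, 4) = Add(4, a))
Mul(Add(-44692, 16367), Add(Function('N')(67), -38977)) = Mul(Add(-44692, 16367), Add(Add(4, 67), -38977)) = Mul(-28325, Add(71, -38977)) = Mul(-28325, -38906) = 1102012450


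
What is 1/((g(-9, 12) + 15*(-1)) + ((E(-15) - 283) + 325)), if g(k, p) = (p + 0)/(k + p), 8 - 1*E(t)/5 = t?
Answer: 1/146 ≈ 0.0068493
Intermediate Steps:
E(t) = 40 - 5*t
g(k, p) = p/(k + p)
1/((g(-9, 12) + 15*(-1)) + ((E(-15) - 283) + 325)) = 1/((12/(-9 + 12) + 15*(-1)) + (((40 - 5*(-15)) - 283) + 325)) = 1/((12/3 - 15) + (((40 + 75) - 283) + 325)) = 1/((12*(1/3) - 15) + ((115 - 283) + 325)) = 1/((4 - 15) + (-168 + 325)) = 1/(-11 + 157) = 1/146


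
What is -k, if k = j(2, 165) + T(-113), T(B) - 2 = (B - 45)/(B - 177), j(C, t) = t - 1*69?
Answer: -14289/145 ≈ -98.545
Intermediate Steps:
j(C, t) = -69 + t (j(C, t) = t - 69 = -69 + t)
T(B) = 2 + (-45 + B)/(-177 + B) (T(B) = 2 + (B - 45)/(B - 177) = 2 + (-45 + B)/(-177 + B))
k = 14289/145 (k = (-69 + 165) + 3*(-133 - 113)/(-177 - 113) = 96 + 3*(-246)/(-290) = 96 + 3*(-1/290)*(-246) = 96 + 369/145 = 14289/145 ≈ 98.545)
-k = -1*14289/145 = -14289/145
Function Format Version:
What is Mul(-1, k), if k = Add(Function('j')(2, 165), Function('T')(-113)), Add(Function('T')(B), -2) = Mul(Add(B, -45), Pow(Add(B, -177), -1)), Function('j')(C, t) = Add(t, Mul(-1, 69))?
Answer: Rational(-14289, 145) ≈ -98.545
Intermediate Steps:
Function('j')(C, t) = Add(-69, t) (Function('j')(C, t) = Add(t, -69) = Add(-69, t))
Function('T')(B) = Add(2, Mul(Pow(Add(-177, B), -1), Add(-45, B))) (Function('T')(B) = Add(2, Mul(Add(B, -45), Pow(Add(B, -177), -1))) = Add(2, Mul(Add(-45, B), Pow(Add(-177, B), -1))) = Add(2, Mul(Pow(Add(-177, B), -1), Add(-45, B))))
k = Rational(14289, 145) (k = Add(Add(-69, 165), Mul(3, Pow(Add(-177, -113), -1), Add(-133, -113))) = Add(96, Mul(3, Pow(-290, -1), -246)) = Add(96, Mul(3, Rational(-1, 290), -246)) = Add(96, Rational(369, 145)) = Rational(14289, 145) ≈ 98.545)
Mul(-1, k) = Mul(-1, Rational(14289, 145)) = Rational(-14289, 145)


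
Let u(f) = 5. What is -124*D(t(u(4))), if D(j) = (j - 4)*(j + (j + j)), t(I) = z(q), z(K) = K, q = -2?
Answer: -4464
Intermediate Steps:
t(I) = -2
D(j) = 3*j*(-4 + j) (D(j) = (-4 + j)*(j + 2*j) = (-4 + j)*(3*j) = 3*j*(-4 + j))
-124*D(t(u(4))) = -372*(-2)*(-4 - 2) = -372*(-2)*(-6) = -124*36 = -4464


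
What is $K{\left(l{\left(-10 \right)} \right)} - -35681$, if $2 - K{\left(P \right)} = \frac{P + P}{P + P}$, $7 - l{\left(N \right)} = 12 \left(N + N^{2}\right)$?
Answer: $35682$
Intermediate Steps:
$l{\left(N \right)} = 7 - 12 N - 12 N^{2}$ ($l{\left(N \right)} = 7 - 12 \left(N + N^{2}\right) = 7 - \left(12 N + 12 N^{2}\right) = 7 - 12 N - 12 N^{2}$)
$K{\left(P \right)} = 1$ ($K{\left(P \right)} = 2 - \frac{P + P}{P + P} = 2 - \frac{2 P}{2 P} = 2 - 2 P \frac{1}{2 P} = 2 - 1 = 1$)
$K{\left(l{\left(-10 \right)} \right)} - -35681 = 1 - -35681 = 1 + 35681 = 35682$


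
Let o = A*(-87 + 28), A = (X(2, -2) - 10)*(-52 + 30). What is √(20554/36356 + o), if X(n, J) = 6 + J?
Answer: I*√2573277443686/18178 ≈ 88.246*I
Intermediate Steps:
A = 132 (A = ((6 - 2) - 10)*(-52 + 30) = (4 - 10)*(-22) = -6*(-22) = 132)
o = -7788 (o = 132*(-87 + 28) = 132*(-59) = -7788)
√(20554/36356 + o) = √(20554/36356 - 7788) = √(20554*(1/36356) - 7788) = √(10277/18178 - 7788) = √(-141559987/18178) = I*√2573277443686/18178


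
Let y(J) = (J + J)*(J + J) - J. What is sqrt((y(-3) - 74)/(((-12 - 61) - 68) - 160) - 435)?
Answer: 10*I*sqrt(8041)/43 ≈ 20.854*I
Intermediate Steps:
y(J) = -J + 4*J**2 (y(J) = (2*J)*(2*J) - J = 4*J**2 - J = -J + 4*J**2)
sqrt((y(-3) - 74)/(((-12 - 61) - 68) - 160) - 435) = sqrt((-3*(-1 + 4*(-3)) - 74)/(((-12 - 61) - 68) - 160) - 435) = sqrt((-3*(-1 - 12) - 74)/((-73 - 68) - 160) - 435) = sqrt((-3*(-13) - 74)/(-141 - 160) - 435) = sqrt((39 - 74)/(-301) - 435) = sqrt(-35*(-1/301) - 435) = sqrt(5/43 - 435) = sqrt(-18700/43) = 10*I*sqrt(8041)/43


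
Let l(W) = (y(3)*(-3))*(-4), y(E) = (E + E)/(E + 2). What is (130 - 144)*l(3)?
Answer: -1008/5 ≈ -201.60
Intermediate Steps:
y(E) = 2*E/(2 + E) (y(E) = (2*E)/(2 + E) = 2*E/(2 + E))
l(W) = 72/5 (l(W) = ((2*3/(2 + 3))*(-3))*(-4) = ((2*3/5)*(-3))*(-4) = ((2*3*(⅕))*(-3))*(-4) = ((6/5)*(-3))*(-4) = -18/5*(-4) = 72/5)
(130 - 144)*l(3) = (130 - 144)*(72/5) = -14*72/5 = -1008/5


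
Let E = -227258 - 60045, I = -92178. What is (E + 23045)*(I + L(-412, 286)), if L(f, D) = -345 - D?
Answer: 24525520722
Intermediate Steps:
E = -287303
(E + 23045)*(I + L(-412, 286)) = (-287303 + 23045)*(-92178 + (-345 - 1*286)) = -264258*(-92178 + (-345 - 286)) = -264258*(-92178 - 631) = -264258*(-92809) = 24525520722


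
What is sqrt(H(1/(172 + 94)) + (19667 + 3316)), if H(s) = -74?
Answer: sqrt(22909) ≈ 151.36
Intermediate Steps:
sqrt(H(1/(172 + 94)) + (19667 + 3316)) = sqrt(-74 + (19667 + 3316)) = sqrt(-74 + 22983) = sqrt(22909)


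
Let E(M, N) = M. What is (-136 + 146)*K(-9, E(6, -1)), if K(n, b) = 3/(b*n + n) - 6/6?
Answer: -220/21 ≈ -10.476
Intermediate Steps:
K(n, b) = -1 + 3/(n + b*n) (K(n, b) = 3/(n + b*n) - 6*⅙ = 3/(n + b*n) - 1 = -1 + 3/(n + b*n))
(-136 + 146)*K(-9, E(6, -1)) = (-136 + 146)*((3 - 1*(-9) - 1*6*(-9))/((-9)*(1 + 6))) = 10*(-⅑*(3 + 9 + 54)/7) = 10*(-⅑*⅐*66) = 10*(-22/21) = -220/21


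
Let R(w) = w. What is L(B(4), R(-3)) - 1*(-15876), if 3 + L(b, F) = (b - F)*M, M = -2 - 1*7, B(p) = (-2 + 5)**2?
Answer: 15765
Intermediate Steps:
B(p) = 9 (B(p) = 3**2 = 9)
M = -9 (M = -2 - 7 = -9)
L(b, F) = -3 - 9*b + 9*F (L(b, F) = -3 + (b - F)*(-9) = -3 + (-9*b + 9*F) = -3 - 9*b + 9*F)
L(B(4), R(-3)) - 1*(-15876) = (-3 - 9*9 + 9*(-3)) - 1*(-15876) = (-3 - 81 - 27) + 15876 = -111 + 15876 = 15765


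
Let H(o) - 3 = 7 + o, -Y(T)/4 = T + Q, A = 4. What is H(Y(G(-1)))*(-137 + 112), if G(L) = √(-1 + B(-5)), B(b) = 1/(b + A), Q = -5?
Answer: -750 + 100*I*√2 ≈ -750.0 + 141.42*I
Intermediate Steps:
B(b) = 1/(4 + b) (B(b) = 1/(b + 4) = 1/(4 + b))
G(L) = I*√2 (G(L) = √(-1 + 1/(4 - 5)) = √(-1 + 1/(-1)) = √(-1 - 1) = √(-2) = I*√2)
Y(T) = 20 - 4*T (Y(T) = -4*(T - 5) = -4*(-5 + T) = 20 - 4*T)
H(o) = 10 + o (H(o) = 3 + (7 + o) = 10 + o)
H(Y(G(-1)))*(-137 + 112) = (10 + (20 - 4*I*√2))*(-137 + 112) = (10 + (20 - 4*I*√2))*(-25) = (30 - 4*I*√2)*(-25) = -750 + 100*I*√2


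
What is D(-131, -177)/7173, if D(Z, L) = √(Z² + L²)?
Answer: √48490/7173 ≈ 0.030699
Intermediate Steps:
D(Z, L) = √(L² + Z²)
D(-131, -177)/7173 = √((-177)² + (-131)²)/7173 = √(31329 + 17161)*(1/7173) = √48490*(1/7173) = √48490/7173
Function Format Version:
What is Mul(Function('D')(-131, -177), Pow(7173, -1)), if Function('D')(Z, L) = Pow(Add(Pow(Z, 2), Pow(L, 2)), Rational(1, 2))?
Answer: Mul(Rational(1, 7173), Pow(48490, Rational(1, 2))) ≈ 0.030699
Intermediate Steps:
Function('D')(Z, L) = Pow(Add(Pow(L, 2), Pow(Z, 2)), Rational(1, 2))
Mul(Function('D')(-131, -177), Pow(7173, -1)) = Mul(Pow(Add(Pow(-177, 2), Pow(-131, 2)), Rational(1, 2)), Pow(7173, -1)) = Mul(Pow(Add(31329, 17161), Rational(1, 2)), Rational(1, 7173)) = Mul(Pow(48490, Rational(1, 2)), Rational(1, 7173)) = Mul(Rational(1, 7173), Pow(48490, Rational(1, 2)))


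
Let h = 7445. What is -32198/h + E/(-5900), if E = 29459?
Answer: -81858091/8785100 ≈ -9.3178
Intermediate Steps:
-32198/h + E/(-5900) = -32198/7445 + 29459/(-5900) = -32198*1/7445 + 29459*(-1/5900) = -32198/7445 - 29459/5900 = -81858091/8785100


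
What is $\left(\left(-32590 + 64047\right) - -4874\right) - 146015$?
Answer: $-109684$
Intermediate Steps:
$\left(\left(-32590 + 64047\right) - -4874\right) - 146015 = \left(31457 + \left(-44522 + 49396\right)\right) - 146015 = \left(31457 + 4874\right) - 146015 = 36331 - 146015 = -109684$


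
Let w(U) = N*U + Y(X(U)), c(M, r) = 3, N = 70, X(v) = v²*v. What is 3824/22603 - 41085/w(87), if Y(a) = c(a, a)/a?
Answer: -198726568204771/30214810939873 ≈ -6.5771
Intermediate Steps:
X(v) = v³
Y(a) = 3/a
w(U) = 3/U³ + 70*U (w(U) = 70*U + 3/(U³) = 70*U + 3/U³ = 3/U³ + 70*U)
3824/22603 - 41085/w(87) = 3824/22603 - 41085/(3/87³ + 70*87) = 3824*(1/22603) - 41085/(3*(1/658503) + 6090) = 3824/22603 - 41085/(1/219501 + 6090) = 3824/22603 - 41085/1336761091/219501 = 3824/22603 - 41085*219501/1336761091 = 3824/22603 - 9018198585/1336761091 = -198726568204771/30214810939873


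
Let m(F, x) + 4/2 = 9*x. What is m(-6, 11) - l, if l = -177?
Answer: 274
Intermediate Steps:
m(F, x) = -2 + 9*x
m(-6, 11) - l = (-2 + 9*11) - 1*(-177) = (-2 + 99) + 177 = 97 + 177 = 274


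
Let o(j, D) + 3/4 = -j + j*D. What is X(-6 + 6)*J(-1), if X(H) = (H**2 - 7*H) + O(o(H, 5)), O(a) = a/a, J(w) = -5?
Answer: -5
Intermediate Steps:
o(j, D) = -3/4 - j + D*j (o(j, D) = -3/4 + (-j + j*D) = -3/4 + (-j + D*j) = -3/4 - j + D*j)
O(a) = 1
X(H) = 1 + H**2 - 7*H (X(H) = (H**2 - 7*H) + 1 = 1 + H**2 - 7*H)
X(-6 + 6)*J(-1) = (1 + (-6 + 6)**2 - 7*(-6 + 6))*(-5) = (1 + 0**2 - 7*0)*(-5) = (1 + 0 + 0)*(-5) = 1*(-5) = -5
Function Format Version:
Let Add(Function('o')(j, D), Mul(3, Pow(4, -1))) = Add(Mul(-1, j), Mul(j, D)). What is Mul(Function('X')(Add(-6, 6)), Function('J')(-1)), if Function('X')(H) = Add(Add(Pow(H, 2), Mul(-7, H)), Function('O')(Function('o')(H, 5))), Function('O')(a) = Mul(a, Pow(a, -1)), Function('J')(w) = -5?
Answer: -5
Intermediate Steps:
Function('o')(j, D) = Add(Rational(-3, 4), Mul(-1, j), Mul(D, j)) (Function('o')(j, D) = Add(Rational(-3, 4), Add(Mul(-1, j), Mul(j, D))) = Add(Rational(-3, 4), Add(Mul(-1, j), Mul(D, j))) = Add(Rational(-3, 4), Mul(-1, j), Mul(D, j)))
Function('O')(a) = 1
Function('X')(H) = Add(1, Pow(H, 2), Mul(-7, H)) (Function('X')(H) = Add(Add(Pow(H, 2), Mul(-7, H)), 1) = Add(1, Pow(H, 2), Mul(-7, H)))
Mul(Function('X')(Add(-6, 6)), Function('J')(-1)) = Mul(Add(1, Pow(Add(-6, 6), 2), Mul(-7, Add(-6, 6))), -5) = Mul(Add(1, Pow(0, 2), Mul(-7, 0)), -5) = Mul(Add(1, 0, 0), -5) = Mul(1, -5) = -5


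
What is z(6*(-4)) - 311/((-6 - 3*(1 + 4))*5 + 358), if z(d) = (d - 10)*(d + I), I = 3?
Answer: 180331/253 ≈ 712.77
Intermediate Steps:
z(d) = (-10 + d)*(3 + d) (z(d) = (d - 10)*(d + 3) = (-10 + d)*(3 + d))
z(6*(-4)) - 311/((-6 - 3*(1 + 4))*5 + 358) = (-30 + (6*(-4))² - 42*(-4)) - 311/((-6 - 3*(1 + 4))*5 + 358) = (-30 + (-24)² - 7*(-24)) - 311/((-6 - 3*5)*5 + 358) = (-30 + 576 + 168) - 311/((-6 - 15)*5 + 358) = 714 - 311/(-21*5 + 358) = 714 - 311/(-105 + 358) = 714 - 311/253 = 180331/253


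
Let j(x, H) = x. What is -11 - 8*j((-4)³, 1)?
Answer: 501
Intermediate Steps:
-11 - 8*j((-4)³, 1) = -11 - 8*(-4)³ = -11 - 8*(-64) = -11 + 512 = 501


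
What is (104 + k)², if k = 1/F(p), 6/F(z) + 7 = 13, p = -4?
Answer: 11025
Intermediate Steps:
F(z) = 1 (F(z) = 6/(-7 + 13) = 6/6 = 6*(⅙) = 1)
k = 1 (k = 1/1 = 1)
(104 + k)² = (104 + 1)² = 105² = 11025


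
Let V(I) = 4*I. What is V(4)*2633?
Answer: 42128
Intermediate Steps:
V(4)*2633 = (4*4)*2633 = 16*2633 = 42128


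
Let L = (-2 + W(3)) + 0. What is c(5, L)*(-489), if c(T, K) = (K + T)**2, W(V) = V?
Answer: -17604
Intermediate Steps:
L = 1 (L = (-2 + 3) + 0 = 1 + 0 = 1)
c(5, L)*(-489) = (1 + 5)**2*(-489) = 6**2*(-489) = 36*(-489) = -17604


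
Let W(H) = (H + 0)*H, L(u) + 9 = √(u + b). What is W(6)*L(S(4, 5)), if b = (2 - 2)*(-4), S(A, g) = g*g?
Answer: -144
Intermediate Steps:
S(A, g) = g²
b = 0 (b = 0*(-4) = 0)
L(u) = -9 + √u (L(u) = -9 + √(u + 0) = -9 + √u)
W(H) = H² (W(H) = H*H = H²)
W(6)*L(S(4, 5)) = 6²*(-9 + √(5²)) = 36*(-9 + √25) = 36*(-9 + 5) = 36*(-4) = -144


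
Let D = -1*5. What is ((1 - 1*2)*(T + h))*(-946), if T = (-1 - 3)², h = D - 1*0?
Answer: 10406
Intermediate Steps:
D = -5
h = -5 (h = -5 - 1*0 = -5 + 0 = -5)
T = 16 (T = (-4)² = 16)
((1 - 1*2)*(T + h))*(-946) = ((1 - 1*2)*(16 - 5))*(-946) = ((1 - 2)*11)*(-946) = -1*11*(-946) = -11*(-946) = 10406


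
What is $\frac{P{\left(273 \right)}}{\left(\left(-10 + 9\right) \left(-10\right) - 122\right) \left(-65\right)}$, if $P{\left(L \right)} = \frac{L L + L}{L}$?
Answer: $\frac{137}{3640} \approx 0.037637$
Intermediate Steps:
$P{\left(L \right)} = \frac{L + L^{2}}{L}$ ($P{\left(L \right)} = \frac{L^{2} + L}{L} = \frac{L + L^{2}}{L}$)
$\frac{P{\left(273 \right)}}{\left(\left(-10 + 9\right) \left(-10\right) - 122\right) \left(-65\right)} = \frac{1 + 273}{\left(\left(-10 + 9\right) \left(-10\right) - 122\right) \left(-65\right)} = \frac{274}{\left(\left(-1\right) \left(-10\right) - 122\right) \left(-65\right)} = \frac{274}{\left(10 - 122\right) \left(-65\right)} = \frac{274}{\left(-112\right) \left(-65\right)} = \frac{274}{7280} = 274 \cdot \frac{1}{7280} = \frac{137}{3640}$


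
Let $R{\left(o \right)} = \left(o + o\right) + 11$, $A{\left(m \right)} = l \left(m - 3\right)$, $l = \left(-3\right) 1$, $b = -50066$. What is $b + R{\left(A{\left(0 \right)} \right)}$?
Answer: $-50037$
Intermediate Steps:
$l = -3$
$A{\left(m \right)} = 9 - 3 m$ ($A{\left(m \right)} = - 3 \left(m - 3\right) = - 3 \left(-3 + m\right) = 9 - 3 m$)
$R{\left(o \right)} = 11 + 2 o$ ($R{\left(o \right)} = 2 o + 11 = 11 + 2 o$)
$b + R{\left(A{\left(0 \right)} \right)} = -50066 + \left(11 + 2 \left(9 - 0\right)\right) = -50066 + \left(11 + 2 \left(9 + 0\right)\right) = -50066 + \left(11 + 2 \cdot 9\right) = -50066 + \left(11 + 18\right) = -50066 + 29 = -50037$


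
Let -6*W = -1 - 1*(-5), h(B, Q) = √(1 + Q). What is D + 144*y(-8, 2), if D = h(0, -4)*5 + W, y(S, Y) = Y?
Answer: 862/3 + 5*I*√3 ≈ 287.33 + 8.6602*I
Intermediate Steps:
W = -⅔ (W = -(-1 - 1*(-5))/6 = -(-1 + 5)/6 = -⅙*4 = -⅔ ≈ -0.66667)
D = -⅔ + 5*I*√3 (D = √(1 - 4)*5 - ⅔ = √(-3)*5 - ⅔ = (I*√3)*5 - ⅔ = 5*I*√3 - ⅔ = -⅔ + 5*I*√3 ≈ -0.66667 + 8.6602*I)
D + 144*y(-8, 2) = (-⅔ + 5*I*√3) + 144*2 = (-⅔ + 5*I*√3) + 288 = 862/3 + 5*I*√3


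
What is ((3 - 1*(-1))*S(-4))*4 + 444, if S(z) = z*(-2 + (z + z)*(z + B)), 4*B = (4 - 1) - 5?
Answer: -1732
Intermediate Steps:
B = -1/2 (B = ((4 - 1) - 5)/4 = (3 - 5)/4 = (1/4)*(-2) = -1/2 ≈ -0.50000)
S(z) = z*(-2 + 2*z*(-1/2 + z)) (S(z) = z*(-2 + (z + z)*(z - 1/2)) = z*(-2 + (2*z)*(-1/2 + z)) = z*(-2 + 2*z*(-1/2 + z)))
((3 - 1*(-1))*S(-4))*4 + 444 = ((3 - 1*(-1))*(-4*(-2 - 1*(-4) + 2*(-4)**2)))*4 + 444 = ((3 + 1)*(-4*(-2 + 4 + 2*16)))*4 + 444 = (4*(-4*(-2 + 4 + 32)))*4 + 444 = (4*(-4*34))*4 + 444 = (4*(-136))*4 + 444 = -544*4 + 444 = -2176 + 444 = -1732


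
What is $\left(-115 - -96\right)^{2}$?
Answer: $361$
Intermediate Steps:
$\left(-115 - -96\right)^{2} = \left(-115 + 96\right)^{2} = \left(-19\right)^{2} = 361$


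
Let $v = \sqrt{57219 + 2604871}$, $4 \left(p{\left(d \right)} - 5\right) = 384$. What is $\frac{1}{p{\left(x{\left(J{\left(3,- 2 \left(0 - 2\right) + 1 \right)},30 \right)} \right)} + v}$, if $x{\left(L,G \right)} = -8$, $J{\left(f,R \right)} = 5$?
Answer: $- \frac{101}{2651889} + \frac{\sqrt{2662090}}{2651889} \approx 0.00057717$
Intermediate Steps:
$p{\left(d \right)} = 101$ ($p{\left(d \right)} = 5 + \frac{1}{4} \cdot 384 = 5 + 96 = 101$)
$v = \sqrt{2662090} \approx 1631.6$
$\frac{1}{p{\left(x{\left(J{\left(3,- 2 \left(0 - 2\right) + 1 \right)},30 \right)} \right)} + v} = \frac{1}{101 + \sqrt{2662090}}$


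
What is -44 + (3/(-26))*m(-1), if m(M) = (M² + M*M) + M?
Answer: -1147/26 ≈ -44.115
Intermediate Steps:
m(M) = M + 2*M² (m(M) = (M² + M²) + M = 2*M² + M = M + 2*M²)
-44 + (3/(-26))*m(-1) = -44 + (3/(-26))*(-(1 + 2*(-1))) = -44 + (3*(-1/26))*(-(1 - 2)) = -44 - (-3)*(-1)/26 = -44 - 3/26*1 = -44 - 3/26 = -1147/26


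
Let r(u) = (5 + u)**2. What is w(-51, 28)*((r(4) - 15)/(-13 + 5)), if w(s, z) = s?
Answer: 1683/4 ≈ 420.75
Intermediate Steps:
w(-51, 28)*((r(4) - 15)/(-13 + 5)) = -51*((5 + 4)**2 - 15)/(-13 + 5) = -51*(9**2 - 15)/(-8) = -51*(81 - 15)*(-1)/8 = -3366*(-1)/8 = -51*(-33/4) = 1683/4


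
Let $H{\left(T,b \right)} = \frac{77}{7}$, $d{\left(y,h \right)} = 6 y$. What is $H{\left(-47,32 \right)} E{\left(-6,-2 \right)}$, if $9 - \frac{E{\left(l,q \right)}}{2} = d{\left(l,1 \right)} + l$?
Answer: $1122$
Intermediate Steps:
$H{\left(T,b \right)} = 11$ ($H{\left(T,b \right)} = 77 \cdot \frac{1}{7} = 11$)
$E{\left(l,q \right)} = 18 - 14 l$ ($E{\left(l,q \right)} = 18 - 2 \left(6 l + l\right) = 18 - 2 \cdot 7 l = 18 - 14 l$)
$H{\left(-47,32 \right)} E{\left(-6,-2 \right)} = 11 \left(18 - -84\right) = 11 \left(18 + 84\right) = 11 \cdot 102 = 1122$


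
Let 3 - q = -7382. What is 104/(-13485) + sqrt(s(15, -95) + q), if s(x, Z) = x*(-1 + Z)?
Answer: -104/13485 + sqrt(5945) ≈ 77.096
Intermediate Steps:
q = 7385 (q = 3 - 1*(-7382) = 3 + 7382 = 7385)
104/(-13485) + sqrt(s(15, -95) + q) = 104/(-13485) + sqrt(15*(-1 - 95) + 7385) = 104*(-1/13485) + sqrt(15*(-96) + 7385) = -104/13485 + sqrt(-1440 + 7385) = -104/13485 + sqrt(5945)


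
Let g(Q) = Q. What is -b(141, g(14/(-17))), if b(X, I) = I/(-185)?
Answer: -14/3145 ≈ -0.0044515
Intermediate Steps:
b(X, I) = -I/185 (b(X, I) = I*(-1/185) = -I/185)
-b(141, g(14/(-17))) = -(-1)*14/(-17)/185 = -(-1)*14*(-1/17)/185 = -(-1)*(-14)/(185*17) = -1*14/3145 = -14/3145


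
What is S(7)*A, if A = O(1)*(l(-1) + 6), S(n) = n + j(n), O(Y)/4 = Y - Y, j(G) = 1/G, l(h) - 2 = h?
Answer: 0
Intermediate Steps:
l(h) = 2 + h
O(Y) = 0 (O(Y) = 4*(Y - Y) = 4*0 = 0)
S(n) = n + 1/n
A = 0 (A = 0*((2 - 1) + 6) = 0*(1 + 6) = 0*7 = 0)
S(7)*A = (7 + 1/7)*0 = (50/7)*0 = 0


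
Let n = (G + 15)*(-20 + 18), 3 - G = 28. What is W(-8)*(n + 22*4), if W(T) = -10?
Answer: -1080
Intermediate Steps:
G = -25 (G = 3 - 1*28 = 3 - 28 = -25)
n = 20 (n = (-25 + 15)*(-20 + 18) = -10*(-2) = 20)
W(-8)*(n + 22*4) = -10*(20 + 22*4) = -10*(20 + 88) = -10*108 = -1080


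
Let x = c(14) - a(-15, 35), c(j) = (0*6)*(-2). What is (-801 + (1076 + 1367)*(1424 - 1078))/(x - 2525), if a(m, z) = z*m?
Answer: -844477/2000 ≈ -422.24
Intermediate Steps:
a(m, z) = m*z
c(j) = 0 (c(j) = 0*(-2) = 0)
x = 525 (x = 0 - (-15)*35 = 0 - 1*(-525) = 0 + 525 = 525)
(-801 + (1076 + 1367)*(1424 - 1078))/(x - 2525) = (-801 + (1076 + 1367)*(1424 - 1078))/(525 - 2525) = (-801 + 2443*346)/(-2000) = (-801 + 845278)*(-1/2000) = 844477*(-1/2000) = -844477/2000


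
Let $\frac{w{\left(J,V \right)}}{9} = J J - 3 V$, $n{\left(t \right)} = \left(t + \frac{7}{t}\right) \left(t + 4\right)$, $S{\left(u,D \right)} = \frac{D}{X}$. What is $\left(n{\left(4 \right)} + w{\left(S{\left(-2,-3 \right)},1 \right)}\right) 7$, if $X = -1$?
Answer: $700$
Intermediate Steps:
$S{\left(u,D \right)} = - D$ ($S{\left(u,D \right)} = \frac{D}{-1} = D \left(-1\right) = - D$)
$n{\left(t \right)} = \left(4 + t\right) \left(t + \frac{7}{t}\right)$ ($n{\left(t \right)} = \left(t + \frac{7}{t}\right) \left(4 + t\right) = \left(4 + t\right) \left(t + \frac{7}{t}\right)$)
$w{\left(J,V \right)} = - 27 V + 9 J^{2}$ ($w{\left(J,V \right)} = 9 \left(J J - 3 V\right) = 9 \left(J^{2} - 3 V\right) = - 27 V + 9 J^{2}$)
$\left(n{\left(4 \right)} + w{\left(S{\left(-2,-3 \right)},1 \right)}\right) 7 = \left(\left(7 + 4^{2} + 4 \cdot 4 + \frac{28}{4}\right) + \left(\left(-27\right) 1 + 9 \left(\left(-1\right) \left(-3\right)\right)^{2}\right)\right) 7 = \left(\left(7 + 16 + 16 + 28 \cdot \frac{1}{4}\right) - \left(27 - 9 \cdot 3^{2}\right)\right) 7 = \left(\left(7 + 16 + 16 + 7\right) + \left(-27 + 9 \cdot 9\right)\right) 7 = \left(46 + \left(-27 + 81\right)\right) 7 = \left(46 + 54\right) 7 = 100 \cdot 7 = 700$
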